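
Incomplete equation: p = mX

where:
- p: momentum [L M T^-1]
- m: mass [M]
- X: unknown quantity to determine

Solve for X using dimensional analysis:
X = v (velocity), dimensions [L T^-1]

p has dimensions [L M T^-1]; the rest of the RHS (m) has dimensions [M].
So X must have dimensions [L T^-1] — X = v (velocity).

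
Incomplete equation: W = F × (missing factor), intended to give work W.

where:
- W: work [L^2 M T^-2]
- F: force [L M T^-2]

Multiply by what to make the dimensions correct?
d (distance), dimensions [L]

W has dimensions [L^2 M T^-2] and F has dimensions [L M T^-2].
The missing factor must have dimensions [L^2 M T^-2] / [L M T^-2] = [L], i.e. distance (d).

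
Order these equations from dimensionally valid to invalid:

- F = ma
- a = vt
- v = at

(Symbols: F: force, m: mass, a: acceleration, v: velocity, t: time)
Dimensionally correct: F = ma, v = at
Dimensionally incorrect: a = vt
Ordered (correct first, then incorrect): F = ma, v = at, a = vt

- F = ma: LHS [L M T^-2], RHS [L M T^-2] → correct ✓
- a = vt: LHS [L T^-2], RHS [L] → incorrect ✗
- v = at: LHS [L T^-1], RHS [L T^-1] → correct ✓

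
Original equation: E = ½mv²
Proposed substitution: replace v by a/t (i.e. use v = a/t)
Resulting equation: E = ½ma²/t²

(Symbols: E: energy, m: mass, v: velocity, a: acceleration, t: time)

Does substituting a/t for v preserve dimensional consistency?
No

[v] = [L T^-1] and [a/t] = [L T^-3]. These differ, so the substitution replaces a quantity by one of different dimensions and the result E = ½ma²/t² has LHS [L^2 M T^-2] vs RHS [L^2 M T^-6] — inconsistent.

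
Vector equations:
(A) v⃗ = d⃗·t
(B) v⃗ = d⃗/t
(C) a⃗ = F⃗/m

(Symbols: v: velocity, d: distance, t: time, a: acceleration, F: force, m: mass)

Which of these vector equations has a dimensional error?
(A) v⃗ = d⃗·t

(A) v⃗ = d⃗·t: LHS [L T^-1], RHS [L T] ✗ — velocity is displacement per time; should be d⃗/t
(B) v⃗ = d⃗/t: LHS [L T^-1], RHS [L T^-1] ✓ — displacement (vector) divided by time (scalar)
(C) a⃗ = F⃗/m: LHS [L T^-2], RHS [L T^-2] ✓ — force (vector) divided by mass (scalar)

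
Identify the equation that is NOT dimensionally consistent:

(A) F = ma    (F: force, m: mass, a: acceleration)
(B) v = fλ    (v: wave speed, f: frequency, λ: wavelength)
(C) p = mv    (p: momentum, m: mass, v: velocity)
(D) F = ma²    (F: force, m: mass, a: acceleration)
(D) F = ma²

The equation (D) F = ma² is dimensionally incorrect.

LHS (F): [L M T^-2]
RHS (ma²): [L^2 M T^-4] ✗

The dimensions do not match. The other three equations balance.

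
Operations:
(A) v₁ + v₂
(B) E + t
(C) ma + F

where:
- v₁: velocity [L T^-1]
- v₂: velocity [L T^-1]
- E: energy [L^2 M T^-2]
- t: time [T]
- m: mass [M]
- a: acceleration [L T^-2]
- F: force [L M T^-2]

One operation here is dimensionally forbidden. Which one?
(B) E + t

(A) v₁ + v₂: v₁ [L T^-1] and v₂ [L T^-1] — same dimensions ✓
(B) E + t: E [L^2 M T^-2] and t [T] — different dimensions cannot be added/subtracted ✗
(C) ma + F: ma [L M T^-2] and F [L M T^-2] — same dimensions ✓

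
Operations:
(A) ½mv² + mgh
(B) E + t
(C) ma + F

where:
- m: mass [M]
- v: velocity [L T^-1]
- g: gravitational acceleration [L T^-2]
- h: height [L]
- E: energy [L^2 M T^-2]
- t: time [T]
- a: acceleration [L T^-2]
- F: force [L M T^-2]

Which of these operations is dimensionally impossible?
(B) E + t

(A) ½mv² + mgh: ½mv² [L^2 M T^-2] and mgh [L^2 M T^-2] — same dimensions ✓
(B) E + t: E [L^2 M T^-2] and t [T] — different dimensions cannot be added/subtracted ✗
(C) ma + F: ma [L M T^-2] and F [L M T^-2] — same dimensions ✓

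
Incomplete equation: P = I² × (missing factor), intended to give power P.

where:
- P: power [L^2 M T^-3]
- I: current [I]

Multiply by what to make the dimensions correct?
R (resistance), dimensions [I^-2 L^2 M T^-3]

P has dimensions [L^2 M T^-3] and I² has dimensions [I^2].
The missing factor must have dimensions [L^2 M T^-3] / [I^2] = [I^-2 L^2 M T^-3], i.e. resistance (R).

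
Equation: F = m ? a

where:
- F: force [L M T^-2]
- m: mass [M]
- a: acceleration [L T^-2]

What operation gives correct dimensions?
multiplication (×): F = m × a

F [L M T^-2]; m [M]; a [L T^-2].
m × a → [L M T^-2] ✓
m ÷ a → [L^-1 M T^2] ✗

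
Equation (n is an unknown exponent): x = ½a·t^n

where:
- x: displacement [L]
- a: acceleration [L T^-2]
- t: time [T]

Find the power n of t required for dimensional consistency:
n = 2

x has dimensions [L]; t has dimensions [T].
The rest of the RHS has dimensions [L T^-2], so t^n must supply [T^2].
With n = 2: ½a·t^2 has dimensions [L], matching the LHS ✓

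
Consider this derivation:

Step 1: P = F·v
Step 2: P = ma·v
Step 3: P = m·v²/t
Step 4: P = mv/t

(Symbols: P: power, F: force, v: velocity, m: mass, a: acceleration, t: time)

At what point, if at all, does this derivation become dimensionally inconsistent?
Step 4

Step 1: P = F·v → LHS [L^2 M T^-3], RHS [L^2 M T^-3] ✓
Step 2: P = ma·v → LHS [L^2 M T^-3], RHS [L^2 M T^-3] ✓
Step 3: P = m·v²/t → LHS [L^2 M T^-3], RHS [L^2 M T^-3] ✓
Step 4: P = mv/t → LHS [L^2 M T^-3], RHS [L M T^-2] ✗

The first dimensional inconsistency appears in step 4: P = mv/t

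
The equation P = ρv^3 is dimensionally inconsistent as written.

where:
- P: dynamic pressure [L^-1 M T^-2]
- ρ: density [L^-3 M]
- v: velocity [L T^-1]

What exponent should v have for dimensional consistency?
The exponent of v should be 2: P = ρv^2

The LHS P has dimensions [L^-1 M T^-2]; v has dimensions [L T^-1].
As written, the RHS ρv^3 (exponent 3 on v) has dimensions [M T^-3], which does not match.
With exponent 2, the RHS ρv^2 has dimensions [L^-1 M T^-2], matching the LHS.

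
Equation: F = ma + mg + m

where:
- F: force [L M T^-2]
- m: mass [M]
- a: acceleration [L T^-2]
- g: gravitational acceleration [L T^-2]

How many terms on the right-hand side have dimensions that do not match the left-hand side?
1

LHS F: [L M T^-2]
- ma: [L M T^-2] ✓
- mg: [L M T^-2] ✓
- m: [M] ✗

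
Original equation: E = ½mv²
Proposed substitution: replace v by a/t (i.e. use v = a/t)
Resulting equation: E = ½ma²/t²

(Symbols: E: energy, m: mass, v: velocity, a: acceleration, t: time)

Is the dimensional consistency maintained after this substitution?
No

[v] = [L T^-1] and [a/t] = [L T^-3]. These differ, so the substitution replaces a quantity by one of different dimensions and the result E = ½ma²/t² has LHS [L^2 M T^-2] vs RHS [L^2 M T^-6] — inconsistent.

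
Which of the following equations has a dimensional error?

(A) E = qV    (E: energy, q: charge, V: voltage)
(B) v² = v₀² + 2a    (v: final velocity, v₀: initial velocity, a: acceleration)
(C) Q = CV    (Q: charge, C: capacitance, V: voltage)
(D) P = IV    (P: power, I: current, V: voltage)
(B) v² = v₀² + 2a

The equation (B) v² = v₀² + 2a is dimensionally incorrect.

LHS (v²): [L^2 T^-2]
RHS terms:
  - v₀²: [L^2 T^-2] ✓
  - 2a: [L T^-2] ✗ (does not match LHS)

The dimensions do not match. The other three equations balance.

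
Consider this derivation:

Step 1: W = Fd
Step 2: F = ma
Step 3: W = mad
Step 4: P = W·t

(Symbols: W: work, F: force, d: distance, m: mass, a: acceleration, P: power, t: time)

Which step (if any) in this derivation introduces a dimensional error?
Step 4

Step 1: W = Fd → LHS [L^2 M T^-2], RHS [L^2 M T^-2] ✓
Step 2: F = ma → LHS [L M T^-2], RHS [L M T^-2] ✓
Step 3: W = mad → LHS [L^2 M T^-2], RHS [L^2 M T^-2] ✓
Step 4: P = W·t → LHS [L^2 M T^-3], RHS [L^2 M T^-1] ✗

The first dimensional inconsistency appears in step 4: P = W·t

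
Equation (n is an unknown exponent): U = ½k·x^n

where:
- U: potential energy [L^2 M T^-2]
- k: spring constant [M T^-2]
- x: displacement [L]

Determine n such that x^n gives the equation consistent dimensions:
n = 2

U has dimensions [L^2 M T^-2]; x has dimensions [L].
The rest of the RHS has dimensions [M T^-2], so x^n must supply [L^2].
With n = 2: ½k·x^2 has dimensions [L^2 M T^-2], matching the LHS ✓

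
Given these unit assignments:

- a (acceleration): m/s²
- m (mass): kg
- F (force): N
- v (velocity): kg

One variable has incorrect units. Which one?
v

The variable v (velocity) should have units m/s, not kg.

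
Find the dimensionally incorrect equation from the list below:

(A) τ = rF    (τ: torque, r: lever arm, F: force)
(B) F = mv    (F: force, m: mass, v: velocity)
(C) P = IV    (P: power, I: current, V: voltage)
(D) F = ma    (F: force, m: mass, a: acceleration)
(B) F = mv

The equation (B) F = mv is dimensionally incorrect.

LHS (F): [L M T^-2]
RHS (mv): [L M T^-1] ✗

The dimensions do not match. The other three equations balance.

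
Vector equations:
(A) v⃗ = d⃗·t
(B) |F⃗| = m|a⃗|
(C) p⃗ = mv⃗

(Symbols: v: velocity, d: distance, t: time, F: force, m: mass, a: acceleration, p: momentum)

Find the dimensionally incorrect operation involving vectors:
(A) v⃗ = d⃗·t

(A) v⃗ = d⃗·t: LHS [L T^-1], RHS [L T] ✗ — velocity is displacement per time; should be d⃗/t
(B) |F⃗| = m|a⃗|: LHS [L M T^-2], RHS [L M T^-2] ✓ — magnitudes of vectors are scalars
(C) p⃗ = mv⃗: LHS [L M T^-1], RHS [L M T^-1] ✓ — mass (scalar) times velocity (vector)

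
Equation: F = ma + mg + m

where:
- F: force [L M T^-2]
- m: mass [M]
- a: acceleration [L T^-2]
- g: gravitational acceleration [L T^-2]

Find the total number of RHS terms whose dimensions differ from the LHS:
1

LHS F: [L M T^-2]
- ma: [L M T^-2] ✓
- mg: [L M T^-2] ✓
- m: [M] ✗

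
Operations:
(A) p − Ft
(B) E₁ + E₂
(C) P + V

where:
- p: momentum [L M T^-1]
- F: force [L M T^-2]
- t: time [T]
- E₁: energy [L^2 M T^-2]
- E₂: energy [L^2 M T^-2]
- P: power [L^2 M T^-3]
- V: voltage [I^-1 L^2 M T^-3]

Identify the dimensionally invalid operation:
(C) P + V

(A) p − Ft: p [L M T^-1] and Ft [L M T^-1] — same dimensions ✓
(B) E₁ + E₂: E₁ [L^2 M T^-2] and E₂ [L^2 M T^-2] — same dimensions ✓
(C) P + V: P [L^2 M T^-3] and V [I^-1 L^2 M T^-3] — different dimensions cannot be added/subtracted ✗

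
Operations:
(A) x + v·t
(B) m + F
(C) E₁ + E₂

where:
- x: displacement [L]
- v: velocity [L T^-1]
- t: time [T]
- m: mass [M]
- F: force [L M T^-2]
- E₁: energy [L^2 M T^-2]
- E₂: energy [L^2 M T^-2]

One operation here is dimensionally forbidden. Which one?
(B) m + F

(A) x + v·t: x [L] and v·t [L] — same dimensions ✓
(B) m + F: m [M] and F [L M T^-2] — different dimensions cannot be added/subtracted ✗
(C) E₁ + E₂: E₁ [L^2 M T^-2] and E₂ [L^2 M T^-2] — same dimensions ✓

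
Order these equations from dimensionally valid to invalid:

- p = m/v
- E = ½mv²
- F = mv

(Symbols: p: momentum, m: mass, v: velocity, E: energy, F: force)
Dimensionally correct: E = ½mv²
Dimensionally incorrect: p = m/v, F = mv
Ordered (correct first, then incorrect): E = ½mv², p = m/v, F = mv

- p = m/v: LHS [L M T^-1], RHS [L^-1 M T] → incorrect ✗
- E = ½mv²: LHS [L^2 M T^-2], RHS [L^2 M T^-2] → correct ✓
- F = mv: LHS [L M T^-2], RHS [L M T^-1] → incorrect ✗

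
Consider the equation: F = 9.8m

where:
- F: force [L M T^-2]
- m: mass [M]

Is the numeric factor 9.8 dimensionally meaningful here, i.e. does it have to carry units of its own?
Yes

F has dimensions [L M T^-2], while m alone has dimensions [M]. For the equation to balance, the factor 9.8 must carry dimensions [L T^-2] — it is a dimensional constant (a numerical value of a physical quantity with its units suppressed), not a pure number.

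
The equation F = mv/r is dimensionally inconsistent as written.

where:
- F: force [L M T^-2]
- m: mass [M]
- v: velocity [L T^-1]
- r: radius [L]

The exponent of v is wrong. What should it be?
The exponent of v should be 2: F = mv^2/r

The LHS F has dimensions [L M T^-2]; v has dimensions [L T^-1].
As written, the RHS mv/r (exponent 1 on v) has dimensions [M T^-1], which does not match.
With exponent 2, the RHS mv^2/r has dimensions [L M T^-2], matching the LHS.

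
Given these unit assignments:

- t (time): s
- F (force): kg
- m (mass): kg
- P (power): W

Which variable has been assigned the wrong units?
F

The variable F (force) should have units N, not kg.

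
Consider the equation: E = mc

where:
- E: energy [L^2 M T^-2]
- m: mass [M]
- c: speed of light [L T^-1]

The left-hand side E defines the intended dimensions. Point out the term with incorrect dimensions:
The right-hand side term mc

E has dimensions [L^2 M T^-2], but mc has dimensions [L M T^-1], so the term mc is dimensionally wrong for E.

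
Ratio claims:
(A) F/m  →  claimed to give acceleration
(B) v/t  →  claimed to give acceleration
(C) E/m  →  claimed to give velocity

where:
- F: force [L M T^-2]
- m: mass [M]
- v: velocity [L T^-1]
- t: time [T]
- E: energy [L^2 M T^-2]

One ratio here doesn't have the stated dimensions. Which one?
(C) E/m does not give velocity

(A) F/m: [L T^-2] = acceleration [L T^-2] ✓
(B) v/t: [L T^-2] = acceleration [L T^-2] ✓
(C) E/m: [L^2 T^-2] ≠ velocity [L T^-1] ✗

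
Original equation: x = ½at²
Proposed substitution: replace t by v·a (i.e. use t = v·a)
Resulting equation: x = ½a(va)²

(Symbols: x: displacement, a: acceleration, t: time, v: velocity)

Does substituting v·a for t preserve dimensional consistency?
No

[t] = [T] and [v·a] = [L^2 T^-3]. These differ, so the substitution replaces a quantity by one of different dimensions and the result x = ½a(va)² has LHS [L] vs RHS [L^5 T^-8] — inconsistent.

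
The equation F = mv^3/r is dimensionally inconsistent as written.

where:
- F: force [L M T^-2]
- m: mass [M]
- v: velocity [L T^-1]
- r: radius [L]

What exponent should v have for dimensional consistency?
The exponent of v should be 2: F = mv^2/r

The LHS F has dimensions [L M T^-2]; v has dimensions [L T^-1].
As written, the RHS mv^3/r (exponent 3 on v) has dimensions [L^2 M T^-3], which does not match.
With exponent 2, the RHS mv^2/r has dimensions [L M T^-2], matching the LHS.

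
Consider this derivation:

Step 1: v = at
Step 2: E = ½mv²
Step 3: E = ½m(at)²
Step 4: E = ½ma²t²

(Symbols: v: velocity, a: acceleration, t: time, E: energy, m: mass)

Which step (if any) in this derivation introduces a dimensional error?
No step introduces an error — all steps are dimensionally consistent.

Step 1: v = at → LHS [L T^-1], RHS [L T^-1] ✓
Step 2: E = ½mv² → LHS [L^2 M T^-2], RHS [L^2 M T^-2] ✓
Step 3: E = ½m(at)² → LHS [L^2 M T^-2], RHS [L^2 M T^-2] ✓
Step 4: E = ½ma²t² → LHS [L^2 M T^-2], RHS [L^2 M T^-2] ✓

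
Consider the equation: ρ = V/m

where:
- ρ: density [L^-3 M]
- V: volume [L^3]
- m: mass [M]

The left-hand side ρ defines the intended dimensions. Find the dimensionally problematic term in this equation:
The right-hand side term V/m

ρ has dimensions [L^-3 M], but V/m has dimensions [L^3 M^-1], so the term V/m is dimensionally wrong for ρ.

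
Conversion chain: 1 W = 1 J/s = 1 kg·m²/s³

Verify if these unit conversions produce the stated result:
The chain is correct (no errors).

Correct: Watt is Joule per second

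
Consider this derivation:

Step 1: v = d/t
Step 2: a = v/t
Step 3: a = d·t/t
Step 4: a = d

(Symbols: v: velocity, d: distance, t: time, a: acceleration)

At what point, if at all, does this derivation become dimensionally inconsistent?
Step 3

Step 1: v = d/t → LHS [L T^-1], RHS [L T^-1] ✓
Step 2: a = v/t → LHS [L T^-2], RHS [L T^-2] ✓
Step 3: a = d·t/t → LHS [L T^-2], RHS [L] ✗

The first dimensional inconsistency appears in step 3: a = d·t/t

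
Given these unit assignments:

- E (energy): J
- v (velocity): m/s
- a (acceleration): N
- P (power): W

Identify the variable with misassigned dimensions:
a

The variable a (acceleration) should have units m/s², not N.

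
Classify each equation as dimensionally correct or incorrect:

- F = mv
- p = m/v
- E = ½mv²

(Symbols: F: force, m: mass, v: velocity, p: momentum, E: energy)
Dimensionally correct: E = ½mv²
Dimensionally incorrect: F = mv, p = m/v
Ordered (correct first, then incorrect): E = ½mv², F = mv, p = m/v

- F = mv: LHS [L M T^-2], RHS [L M T^-1] → incorrect ✗
- p = m/v: LHS [L M T^-1], RHS [L^-1 M T] → incorrect ✗
- E = ½mv²: LHS [L^2 M T^-2], RHS [L^2 M T^-2] → correct ✓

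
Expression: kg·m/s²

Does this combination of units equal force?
Yes

The expression kg·m/s² has dimensions [L M T^-2], which is exactly force [L M T^-2].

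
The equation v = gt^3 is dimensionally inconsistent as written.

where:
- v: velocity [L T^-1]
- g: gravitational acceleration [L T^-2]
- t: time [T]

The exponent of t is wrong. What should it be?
The exponent of t should be 1: v = gt

The LHS v has dimensions [L T^-1]; t has dimensions [T].
As written, the RHS gt^3 (exponent 3 on t) has dimensions [L T], which does not match.
With exponent 1, the RHS gt has dimensions [L T^-1], matching the LHS.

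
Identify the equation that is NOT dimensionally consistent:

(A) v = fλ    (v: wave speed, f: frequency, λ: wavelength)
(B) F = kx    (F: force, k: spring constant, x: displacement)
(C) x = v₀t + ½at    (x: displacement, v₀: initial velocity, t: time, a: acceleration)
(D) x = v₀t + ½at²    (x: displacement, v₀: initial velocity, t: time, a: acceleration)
(C) x = v₀t + ½at

The equation (C) x = v₀t + ½at is dimensionally incorrect.

LHS (x): [L]
RHS terms:
  - v₀t: [L] ✓
  - ½at: [L T^-1] ✗ (does not match LHS)

The dimensions do not match. The other three equations balance.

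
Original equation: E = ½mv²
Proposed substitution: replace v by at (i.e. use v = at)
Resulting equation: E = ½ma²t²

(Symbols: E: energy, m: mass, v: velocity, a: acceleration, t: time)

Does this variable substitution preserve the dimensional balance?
Yes

[v] = [L T^-1] and [at] = [L T^-1]. These match, so the substitution replaces a quantity by one of the same dimensions and the result E = ½ma²t² has LHS [L^2 M T^-2] vs RHS [L^2 M T^-2] — still consistent.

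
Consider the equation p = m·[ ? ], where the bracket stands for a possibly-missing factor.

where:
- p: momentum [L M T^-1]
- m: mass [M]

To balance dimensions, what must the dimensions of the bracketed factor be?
[L T^-1] — velocity (e.g. v)

p has dimensions [L M T^-1]; m has dimensions [M].
The bracketed factor must supply [L M T^-1] / [M] = [L T^-1].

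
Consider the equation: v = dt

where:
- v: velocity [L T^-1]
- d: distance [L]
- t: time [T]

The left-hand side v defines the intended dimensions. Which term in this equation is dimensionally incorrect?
The right-hand side term dt

v has dimensions [L T^-1], but dt has dimensions [L T], so the term dt is dimensionally wrong for v.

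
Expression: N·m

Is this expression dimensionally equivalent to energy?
Yes

The expression N·m has dimensions [L^2 M T^-2], which is exactly energy [L^2 M T^-2].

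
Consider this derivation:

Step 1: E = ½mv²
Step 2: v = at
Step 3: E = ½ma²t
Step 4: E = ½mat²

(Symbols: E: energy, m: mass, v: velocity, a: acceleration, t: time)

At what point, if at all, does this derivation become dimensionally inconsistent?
Step 3

Step 1: E = ½mv² → LHS [L^2 M T^-2], RHS [L^2 M T^-2] ✓
Step 2: v = at → LHS [L T^-1], RHS [L T^-1] ✓
Step 3: E = ½ma²t → LHS [L^2 M T^-2], RHS [L^2 M T^-3] ✗

The first dimensional inconsistency appears in step 3: E = ½ma²t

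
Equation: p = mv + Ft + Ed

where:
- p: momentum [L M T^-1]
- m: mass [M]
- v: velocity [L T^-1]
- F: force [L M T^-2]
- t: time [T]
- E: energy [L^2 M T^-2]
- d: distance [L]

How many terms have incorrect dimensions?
1

LHS p: [L M T^-1]
- mv: [L M T^-1] ✓
- Ft: [L M T^-1] ✓
- Ed: [L^3 M T^-2] ✗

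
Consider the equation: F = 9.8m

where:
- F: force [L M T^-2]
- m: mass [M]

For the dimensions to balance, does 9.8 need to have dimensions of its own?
Yes

F has dimensions [L M T^-2], while m alone has dimensions [M]. For the equation to balance, the factor 9.8 must carry dimensions [L T^-2] — it is a dimensional constant (a numerical value of a physical quantity with its units suppressed), not a pure number.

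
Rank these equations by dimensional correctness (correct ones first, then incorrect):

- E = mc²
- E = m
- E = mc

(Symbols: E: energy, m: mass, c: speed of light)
Dimensionally correct: E = mc²
Dimensionally incorrect: E = m, E = mc
Ordered (correct first, then incorrect): E = mc², E = m, E = mc

- E = mc²: LHS [L^2 M T^-2], RHS [L^2 M T^-2] → correct ✓
- E = m: LHS [L^2 M T^-2], RHS [M] → incorrect ✗
- E = mc: LHS [L^2 M T^-2], RHS [L M T^-1] → incorrect ✗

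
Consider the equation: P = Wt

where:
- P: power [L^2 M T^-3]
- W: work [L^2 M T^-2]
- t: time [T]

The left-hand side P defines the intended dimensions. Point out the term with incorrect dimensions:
The right-hand side term Wt

P has dimensions [L^2 M T^-3], but Wt has dimensions [L^2 M T^-1], so the term Wt is dimensionally wrong for P.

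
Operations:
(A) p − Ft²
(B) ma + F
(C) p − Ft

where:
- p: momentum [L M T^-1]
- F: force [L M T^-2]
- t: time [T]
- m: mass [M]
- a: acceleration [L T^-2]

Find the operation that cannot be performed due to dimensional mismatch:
(A) p − Ft²

(A) p − Ft²: p [L M T^-1] and Ft² [L M] — different dimensions cannot be added/subtracted ✗
(B) ma + F: ma [L M T^-2] and F [L M T^-2] — same dimensions ✓
(C) p − Ft: p [L M T^-1] and Ft [L M T^-1] — same dimensions ✓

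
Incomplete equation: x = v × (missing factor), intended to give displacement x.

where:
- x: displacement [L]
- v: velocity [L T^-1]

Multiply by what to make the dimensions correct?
t (time), dimensions [T]

x has dimensions [L] and v has dimensions [L T^-1].
The missing factor must have dimensions [L] / [L T^-1] = [T], i.e. time (t).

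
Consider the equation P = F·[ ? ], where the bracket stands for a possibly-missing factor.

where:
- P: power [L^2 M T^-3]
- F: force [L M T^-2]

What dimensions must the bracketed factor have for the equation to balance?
[L T^-1] — velocity (e.g. v)

P has dimensions [L^2 M T^-3]; F has dimensions [L M T^-2].
The bracketed factor must supply [L^2 M T^-3] / [L M T^-2] = [L T^-1].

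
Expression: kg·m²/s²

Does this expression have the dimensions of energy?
Yes

The expression kg·m²/s² has dimensions [L^2 M T^-2], which is exactly energy [L^2 M T^-2].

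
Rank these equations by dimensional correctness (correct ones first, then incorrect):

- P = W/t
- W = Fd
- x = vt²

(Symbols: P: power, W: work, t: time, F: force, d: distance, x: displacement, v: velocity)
Dimensionally correct: P = W/t, W = Fd
Dimensionally incorrect: x = vt²
Ordered (correct first, then incorrect): P = W/t, W = Fd, x = vt²

- P = W/t: LHS [L^2 M T^-3], RHS [L^2 M T^-3] → correct ✓
- W = Fd: LHS [L^2 M T^-2], RHS [L^2 M T^-2] → correct ✓
- x = vt²: LHS [L], RHS [L T] → incorrect ✗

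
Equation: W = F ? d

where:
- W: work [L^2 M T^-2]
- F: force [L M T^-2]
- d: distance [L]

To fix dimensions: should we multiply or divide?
multiplication (×): W = F × d

W [L^2 M T^-2]; F [L M T^-2]; d [L].
F × d → [L^2 M T^-2] ✓
F ÷ d → [M T^-2] ✗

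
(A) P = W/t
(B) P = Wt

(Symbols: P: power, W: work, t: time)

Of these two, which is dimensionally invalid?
(B)

(A) P = W/t: LHS [L^2 M T^-3], RHS [L^2 M T^-3] ✓
(B) P = Wt: LHS [L^2 M T^-3], RHS [L^2 M T^-1] ✗

Expression (B) P = Wt is dimensionally incorrect.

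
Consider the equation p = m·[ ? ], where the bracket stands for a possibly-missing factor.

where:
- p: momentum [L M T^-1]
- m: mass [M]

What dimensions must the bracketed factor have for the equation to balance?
[L T^-1] — velocity (e.g. v)

p has dimensions [L M T^-1]; m has dimensions [M].
The bracketed factor must supply [L M T^-1] / [M] = [L T^-1].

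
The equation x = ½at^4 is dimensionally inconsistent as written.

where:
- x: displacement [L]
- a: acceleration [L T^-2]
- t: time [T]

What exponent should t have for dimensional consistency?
The exponent of t should be 2: x = ½at^2

The LHS x has dimensions [L]; t has dimensions [T].
As written, the RHS ½at^4 (exponent 4 on t) has dimensions [L T^2], which does not match.
With exponent 2, the RHS ½at^2 has dimensions [L], matching the LHS.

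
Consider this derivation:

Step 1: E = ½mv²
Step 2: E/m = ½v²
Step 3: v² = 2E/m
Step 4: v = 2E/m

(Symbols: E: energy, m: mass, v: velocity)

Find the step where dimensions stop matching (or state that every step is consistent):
Step 4

Step 1: E = ½mv² → LHS [L^2 M T^-2], RHS [L^2 M T^-2] ✓
Step 2: E/m = ½v² → LHS [L^2 T^-2], RHS [L^2 T^-2] ✓
Step 3: v² = 2E/m → LHS [L^2 T^-2], RHS [L^2 T^-2] ✓
Step 4: v = 2E/m → LHS [L T^-1], RHS [L^2 T^-2] ✗

The first dimensional inconsistency appears in step 4: v = 2E/m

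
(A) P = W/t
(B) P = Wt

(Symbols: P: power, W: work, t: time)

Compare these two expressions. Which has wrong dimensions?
(B)

(A) P = W/t: LHS [L^2 M T^-3], RHS [L^2 M T^-3] ✓
(B) P = Wt: LHS [L^2 M T^-3], RHS [L^2 M T^-1] ✗

Expression (B) P = Wt is dimensionally incorrect.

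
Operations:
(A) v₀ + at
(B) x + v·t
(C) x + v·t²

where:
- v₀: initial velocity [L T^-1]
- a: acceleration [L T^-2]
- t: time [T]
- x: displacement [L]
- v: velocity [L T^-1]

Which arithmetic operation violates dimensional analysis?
(C) x + v·t²

(A) v₀ + at: v₀ [L T^-1] and at [L T^-1] — same dimensions ✓
(B) x + v·t: x [L] and v·t [L] — same dimensions ✓
(C) x + v·t²: x [L] and v·t² [L T] — different dimensions cannot be added/subtracted ✗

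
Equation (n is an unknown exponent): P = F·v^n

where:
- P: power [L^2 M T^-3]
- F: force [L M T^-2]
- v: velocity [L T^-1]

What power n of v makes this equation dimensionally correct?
n = 1

P has dimensions [L^2 M T^-3]; v has dimensions [L T^-1].
The rest of the RHS has dimensions [L M T^-2], so v^n must supply [L T^-1].
With n = 1: F·v^1 has dimensions [L^2 M T^-3], matching the LHS ✓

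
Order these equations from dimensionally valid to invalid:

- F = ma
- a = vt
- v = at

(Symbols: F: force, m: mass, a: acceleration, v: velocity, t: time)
Dimensionally correct: F = ma, v = at
Dimensionally incorrect: a = vt
Ordered (correct first, then incorrect): F = ma, v = at, a = vt

- F = ma: LHS [L M T^-2], RHS [L M T^-2] → correct ✓
- a = vt: LHS [L T^-2], RHS [L] → incorrect ✗
- v = at: LHS [L T^-1], RHS [L T^-1] → correct ✓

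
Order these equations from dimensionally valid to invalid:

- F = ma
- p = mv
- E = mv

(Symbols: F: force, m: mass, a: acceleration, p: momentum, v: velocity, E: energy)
Dimensionally correct: F = ma, p = mv
Dimensionally incorrect: E = mv
Ordered (correct first, then incorrect): F = ma, p = mv, E = mv

- F = ma: LHS [L M T^-2], RHS [L M T^-2] → correct ✓
- p = mv: LHS [L M T^-1], RHS [L M T^-1] → correct ✓
- E = mv: LHS [L^2 M T^-2], RHS [L M T^-1] → incorrect ✗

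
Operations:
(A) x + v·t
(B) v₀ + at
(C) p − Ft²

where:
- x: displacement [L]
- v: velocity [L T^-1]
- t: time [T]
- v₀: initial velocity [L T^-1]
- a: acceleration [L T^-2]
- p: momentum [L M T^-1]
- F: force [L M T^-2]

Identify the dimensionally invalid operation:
(C) p − Ft²

(A) x + v·t: x [L] and v·t [L] — same dimensions ✓
(B) v₀ + at: v₀ [L T^-1] and at [L T^-1] — same dimensions ✓
(C) p − Ft²: p [L M T^-1] and Ft² [L M] — different dimensions cannot be added/subtracted ✗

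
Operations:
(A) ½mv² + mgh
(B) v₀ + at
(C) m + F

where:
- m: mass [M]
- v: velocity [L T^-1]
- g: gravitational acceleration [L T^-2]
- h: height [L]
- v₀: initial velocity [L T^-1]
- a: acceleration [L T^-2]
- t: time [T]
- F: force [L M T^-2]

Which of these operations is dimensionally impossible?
(C) m + F

(A) ½mv² + mgh: ½mv² [L^2 M T^-2] and mgh [L^2 M T^-2] — same dimensions ✓
(B) v₀ + at: v₀ [L T^-1] and at [L T^-1] — same dimensions ✓
(C) m + F: m [M] and F [L M T^-2] — different dimensions cannot be added/subtracted ✗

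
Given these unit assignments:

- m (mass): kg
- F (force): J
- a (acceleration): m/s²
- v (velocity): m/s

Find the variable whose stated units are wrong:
F

The variable F (force) should have units N, not J.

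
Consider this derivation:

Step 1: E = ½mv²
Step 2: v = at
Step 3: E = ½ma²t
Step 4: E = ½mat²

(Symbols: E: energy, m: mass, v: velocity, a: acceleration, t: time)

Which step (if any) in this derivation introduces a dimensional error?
Step 3

Step 1: E = ½mv² → LHS [L^2 M T^-2], RHS [L^2 M T^-2] ✓
Step 2: v = at → LHS [L T^-1], RHS [L T^-1] ✓
Step 3: E = ½ma²t → LHS [L^2 M T^-2], RHS [L^2 M T^-3] ✗

The first dimensional inconsistency appears in step 3: E = ½ma²t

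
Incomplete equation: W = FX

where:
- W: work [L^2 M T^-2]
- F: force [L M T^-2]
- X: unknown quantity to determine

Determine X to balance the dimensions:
X = d (distance), dimensions [L]

W has dimensions [L^2 M T^-2]; the rest of the RHS (F) has dimensions [L M T^-2].
So X must have dimensions [L] — X = d (distance).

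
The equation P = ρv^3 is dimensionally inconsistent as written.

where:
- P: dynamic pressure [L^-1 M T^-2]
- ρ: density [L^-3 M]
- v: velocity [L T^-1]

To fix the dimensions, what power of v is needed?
The exponent of v should be 2: P = ρv^2

The LHS P has dimensions [L^-1 M T^-2]; v has dimensions [L T^-1].
As written, the RHS ρv^3 (exponent 3 on v) has dimensions [M T^-3], which does not match.
With exponent 2, the RHS ρv^2 has dimensions [L^-1 M T^-2], matching the LHS.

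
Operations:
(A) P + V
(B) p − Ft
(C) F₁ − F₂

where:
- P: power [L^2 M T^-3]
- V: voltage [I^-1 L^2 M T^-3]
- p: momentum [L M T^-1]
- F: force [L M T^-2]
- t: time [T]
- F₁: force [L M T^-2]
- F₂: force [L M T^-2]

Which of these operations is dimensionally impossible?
(A) P + V

(A) P + V: P [L^2 M T^-3] and V [I^-1 L^2 M T^-3] — different dimensions cannot be added/subtracted ✗
(B) p − Ft: p [L M T^-1] and Ft [L M T^-1] — same dimensions ✓
(C) F₁ − F₂: F₁ [L M T^-2] and F₂ [L M T^-2] — same dimensions ✓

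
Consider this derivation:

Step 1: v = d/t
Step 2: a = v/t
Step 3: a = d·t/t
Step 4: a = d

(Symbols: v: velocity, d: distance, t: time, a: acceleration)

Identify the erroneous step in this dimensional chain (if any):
Step 3

Step 1: v = d/t → LHS [L T^-1], RHS [L T^-1] ✓
Step 2: a = v/t → LHS [L T^-2], RHS [L T^-2] ✓
Step 3: a = d·t/t → LHS [L T^-2], RHS [L] ✗

The first dimensional inconsistency appears in step 3: a = d·t/t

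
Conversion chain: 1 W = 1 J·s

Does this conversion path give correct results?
The chain is incorrect (it contains an error).

Incorrect: Watt is J/s, not J·s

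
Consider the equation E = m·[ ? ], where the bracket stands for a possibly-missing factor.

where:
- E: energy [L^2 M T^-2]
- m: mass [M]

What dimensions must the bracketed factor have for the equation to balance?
[L^2 T^-2] — velocity squared (e.g. v²)

E has dimensions [L^2 M T^-2]; m has dimensions [M].
The bracketed factor must supply [L^2 M T^-2] / [M] = [L^2 T^-2].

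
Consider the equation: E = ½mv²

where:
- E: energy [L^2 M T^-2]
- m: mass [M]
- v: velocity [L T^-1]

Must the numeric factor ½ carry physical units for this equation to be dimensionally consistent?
No

E has dimensions [L^2 M T^-2] and mv² already has dimensions [L^2 M T^-2], so the equation balances without ½ contributing any dimensions. ½ is a pure (dimensionless) number; changing or removing it would not affect dimensional consistency.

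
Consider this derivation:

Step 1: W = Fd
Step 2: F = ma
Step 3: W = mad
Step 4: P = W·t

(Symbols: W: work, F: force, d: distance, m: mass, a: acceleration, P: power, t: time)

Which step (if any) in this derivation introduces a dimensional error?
Step 4

Step 1: W = Fd → LHS [L^2 M T^-2], RHS [L^2 M T^-2] ✓
Step 2: F = ma → LHS [L M T^-2], RHS [L M T^-2] ✓
Step 3: W = mad → LHS [L^2 M T^-2], RHS [L^2 M T^-2] ✓
Step 4: P = W·t → LHS [L^2 M T^-3], RHS [L^2 M T^-1] ✗

The first dimensional inconsistency appears in step 4: P = W·t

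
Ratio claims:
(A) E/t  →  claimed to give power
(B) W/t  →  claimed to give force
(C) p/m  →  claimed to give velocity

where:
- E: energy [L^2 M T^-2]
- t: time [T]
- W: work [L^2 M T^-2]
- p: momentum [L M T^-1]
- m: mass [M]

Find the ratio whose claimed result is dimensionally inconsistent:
(B) W/t does not give force

(A) E/t: [L^2 M T^-3] = power [L^2 M T^-3] ✓
(B) W/t: [L^2 M T^-3] ≠ force [L M T^-2] ✗
(C) p/m: [L T^-1] = velocity [L T^-1] ✓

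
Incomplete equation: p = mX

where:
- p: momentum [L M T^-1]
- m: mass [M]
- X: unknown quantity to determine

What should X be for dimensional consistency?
X = v (velocity), dimensions [L T^-1]

p has dimensions [L M T^-1]; the rest of the RHS (m) has dimensions [M].
So X must have dimensions [L T^-1] — X = v (velocity).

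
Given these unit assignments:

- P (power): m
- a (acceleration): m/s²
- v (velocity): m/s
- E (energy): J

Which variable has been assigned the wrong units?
P

The variable P (power) should have units W, not m.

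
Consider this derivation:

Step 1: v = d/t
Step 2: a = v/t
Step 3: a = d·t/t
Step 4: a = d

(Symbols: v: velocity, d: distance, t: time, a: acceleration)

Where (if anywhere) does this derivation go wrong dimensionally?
Step 3

Step 1: v = d/t → LHS [L T^-1], RHS [L T^-1] ✓
Step 2: a = v/t → LHS [L T^-2], RHS [L T^-2] ✓
Step 3: a = d·t/t → LHS [L T^-2], RHS [L] ✗

The first dimensional inconsistency appears in step 3: a = d·t/t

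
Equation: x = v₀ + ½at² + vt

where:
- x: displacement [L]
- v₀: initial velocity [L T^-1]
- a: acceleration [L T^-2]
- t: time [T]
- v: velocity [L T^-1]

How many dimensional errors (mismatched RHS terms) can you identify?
1

LHS x: [L]
- v₀: [L T^-1] ✗
- ½at²: [L] ✓
- vt: [L] ✓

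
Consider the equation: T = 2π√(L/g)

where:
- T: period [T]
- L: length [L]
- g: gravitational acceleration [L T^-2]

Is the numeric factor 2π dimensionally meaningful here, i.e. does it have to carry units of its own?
No

T has dimensions [T] and √(L/g) already has dimensions [T], so the equation balances without 2π contributing any dimensions. 2π is a pure (dimensionless) number; changing or removing it would not affect dimensional consistency.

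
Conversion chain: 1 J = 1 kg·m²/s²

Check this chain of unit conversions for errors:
The chain is correct (no errors).

Correct: Joule is defined as kg·m²/s²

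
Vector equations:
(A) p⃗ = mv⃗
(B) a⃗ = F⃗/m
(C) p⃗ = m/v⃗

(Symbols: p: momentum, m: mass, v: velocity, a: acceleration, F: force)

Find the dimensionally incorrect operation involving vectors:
(C) p⃗ = m/v⃗

(A) p⃗ = mv⃗: LHS [L M T^-1], RHS [L M T^-1] ✓ — mass (scalar) times velocity (vector)
(B) a⃗ = F⃗/m: LHS [L T^-2], RHS [L T^-2] ✓ — force (vector) divided by mass (scalar)
(C) p⃗ = m/v⃗: LHS [L M T^-1], RHS [L^-1 M T] ✗ — momentum is mass times velocity; should be mv⃗ (and division by a vector is undefined)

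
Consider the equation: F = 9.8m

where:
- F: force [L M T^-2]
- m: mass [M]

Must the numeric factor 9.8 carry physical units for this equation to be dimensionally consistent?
Yes

F has dimensions [L M T^-2], while m alone has dimensions [M]. For the equation to balance, the factor 9.8 must carry dimensions [L T^-2] — it is a dimensional constant (a numerical value of a physical quantity with its units suppressed), not a pure number.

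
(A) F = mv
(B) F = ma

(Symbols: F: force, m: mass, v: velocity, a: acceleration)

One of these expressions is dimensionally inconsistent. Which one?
(A)

(A) F = mv: LHS [L M T^-2], RHS [L M T^-1] ✗
(B) F = ma: LHS [L M T^-2], RHS [L M T^-2] ✓

Expression (A) F = mv is dimensionally incorrect.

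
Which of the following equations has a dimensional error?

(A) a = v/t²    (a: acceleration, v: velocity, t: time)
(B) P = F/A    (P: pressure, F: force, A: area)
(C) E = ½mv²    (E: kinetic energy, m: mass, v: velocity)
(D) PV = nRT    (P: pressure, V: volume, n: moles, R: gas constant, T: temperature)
(A) a = v/t²

The equation (A) a = v/t² is dimensionally incorrect.

LHS (a): [L T^-2]
RHS (v/t²): [L T^-3] ✗

The dimensions do not match. The other three equations balance.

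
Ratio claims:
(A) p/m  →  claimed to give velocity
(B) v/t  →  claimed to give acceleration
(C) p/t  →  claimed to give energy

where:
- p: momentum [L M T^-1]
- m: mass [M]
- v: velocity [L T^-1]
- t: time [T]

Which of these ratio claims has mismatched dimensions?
(C) p/t does not give energy

(A) p/m: [L T^-1] = velocity [L T^-1] ✓
(B) v/t: [L T^-2] = acceleration [L T^-2] ✓
(C) p/t: [L M T^-2] ≠ energy [L^2 M T^-2] ✗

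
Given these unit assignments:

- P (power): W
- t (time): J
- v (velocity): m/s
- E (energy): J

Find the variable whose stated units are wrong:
t

The variable t (time) should have units s, not J.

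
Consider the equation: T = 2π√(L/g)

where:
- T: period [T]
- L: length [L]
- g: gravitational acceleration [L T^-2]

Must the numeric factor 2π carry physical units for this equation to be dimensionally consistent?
No

T has dimensions [T] and √(L/g) already has dimensions [T], so the equation balances without 2π contributing any dimensions. 2π is a pure (dimensionless) number; changing or removing it would not affect dimensional consistency.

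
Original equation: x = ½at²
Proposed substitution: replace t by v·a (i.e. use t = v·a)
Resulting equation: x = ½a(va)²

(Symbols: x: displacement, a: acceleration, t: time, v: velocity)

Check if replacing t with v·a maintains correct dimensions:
No

[t] = [T] and [v·a] = [L^2 T^-3]. These differ, so the substitution replaces a quantity by one of different dimensions and the result x = ½a(va)² has LHS [L] vs RHS [L^5 T^-8] — inconsistent.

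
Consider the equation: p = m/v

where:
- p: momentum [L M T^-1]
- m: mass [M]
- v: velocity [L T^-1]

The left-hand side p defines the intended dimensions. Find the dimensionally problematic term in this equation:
The right-hand side term m/v

p has dimensions [L M T^-1], but m/v has dimensions [L^-1 M T], so the term m/v is dimensionally wrong for p.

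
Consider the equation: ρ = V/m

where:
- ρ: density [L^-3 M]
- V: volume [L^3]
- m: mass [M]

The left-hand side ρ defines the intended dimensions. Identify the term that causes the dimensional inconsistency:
The right-hand side term V/m

ρ has dimensions [L^-3 M], but V/m has dimensions [L^3 M^-1], so the term V/m is dimensionally wrong for ρ.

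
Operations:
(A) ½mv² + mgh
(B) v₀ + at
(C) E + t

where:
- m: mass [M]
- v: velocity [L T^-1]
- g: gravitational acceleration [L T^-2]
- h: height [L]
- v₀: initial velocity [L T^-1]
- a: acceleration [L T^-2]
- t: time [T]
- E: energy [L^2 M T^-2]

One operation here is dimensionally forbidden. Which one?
(C) E + t

(A) ½mv² + mgh: ½mv² [L^2 M T^-2] and mgh [L^2 M T^-2] — same dimensions ✓
(B) v₀ + at: v₀ [L T^-1] and at [L T^-1] — same dimensions ✓
(C) E + t: E [L^2 M T^-2] and t [T] — different dimensions cannot be added/subtracted ✗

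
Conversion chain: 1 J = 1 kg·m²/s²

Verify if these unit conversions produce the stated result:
The chain is correct (no errors).

Correct: Joule is defined as kg·m²/s²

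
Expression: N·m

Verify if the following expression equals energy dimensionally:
Yes

The expression N·m has dimensions [L^2 M T^-2], which is exactly energy [L^2 M T^-2].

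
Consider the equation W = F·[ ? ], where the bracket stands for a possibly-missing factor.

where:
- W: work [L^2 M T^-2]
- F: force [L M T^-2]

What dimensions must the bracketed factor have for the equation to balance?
[L] — length (e.g. a distance d)

W has dimensions [L^2 M T^-2]; F has dimensions [L M T^-2].
The bracketed factor must supply [L^2 M T^-2] / [L M T^-2] = [L].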